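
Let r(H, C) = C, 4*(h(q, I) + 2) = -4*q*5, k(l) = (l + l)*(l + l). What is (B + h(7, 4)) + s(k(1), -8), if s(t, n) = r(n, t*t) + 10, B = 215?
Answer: 204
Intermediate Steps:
k(l) = 4*l² (k(l) = (2*l)*(2*l) = 4*l²)
h(q, I) = -2 - 5*q (h(q, I) = -2 + (-4*q*5)/4 = -2 + (-20*q)/4 = -2 - 5*q)
s(t, n) = 10 + t² (s(t, n) = t*t + 10 = t² + 10 = 10 + t²)
(B + h(7, 4)) + s(k(1), -8) = (215 + (-2 - 5*7)) + (10 + (4*1²)²) = (215 + (-2 - 35)) + (10 + (4*1)²) = (215 - 37) + (10 + 4²) = 178 + (10 + 16) = 178 + 26 = 204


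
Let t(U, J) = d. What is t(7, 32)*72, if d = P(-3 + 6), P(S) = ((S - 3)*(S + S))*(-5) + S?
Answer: 216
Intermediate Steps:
P(S) = S - 10*S*(-3 + S) (P(S) = ((-3 + S)*(2*S))*(-5) + S = (2*S*(-3 + S))*(-5) + S = -10*S*(-3 + S) + S = S - 10*S*(-3 + S))
d = 3 (d = (-3 + 6)*(31 - 10*(-3 + 6)) = 3*(31 - 10*3) = 3*(31 - 30) = 3*1 = 3)
t(U, J) = 3
t(7, 32)*72 = 3*72 = 216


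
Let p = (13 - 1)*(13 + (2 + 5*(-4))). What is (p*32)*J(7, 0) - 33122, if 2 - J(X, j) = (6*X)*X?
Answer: 527518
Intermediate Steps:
J(X, j) = 2 - 6*X**2 (J(X, j) = 2 - 6*X*X = 2 - 6*X**2)
p = -60 (p = 12*(13 + (2 - 20)) = 12*(13 - 18) = 12*(-5) = -60)
(p*32)*J(7, 0) - 33122 = (-60*32)*(2 - 6*7**2) - 33122 = -1920*(2 - 6*49) - 33122 = -1920*(2 - 294) - 33122 = -1920*(-292) - 33122 = 560640 - 33122 = 527518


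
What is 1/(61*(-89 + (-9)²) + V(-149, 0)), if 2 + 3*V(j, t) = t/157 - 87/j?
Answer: -447/218347 ≈ -0.0020472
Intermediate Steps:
V(j, t) = -⅔ - 29/j + t/471 (V(j, t) = -⅔ + (t/157 - 87/j)/3 = -⅔ + (-87/j + t/157)/3 = -⅔ + (-29/j + t/471) = -⅔ - 29/j + t/471)
1/(61*(-89 + (-9)²) + V(-149, 0)) = 1/(61*(-89 + (-9)²) + (1/471)*(-13659 - 149*(-314 + 0))/(-149)) = 1/(61*(-89 + 81) + (1/471)*(-1/149)*(-13659 - 149*(-314))) = 1/(61*(-8) + (1/471)*(-1/149)*(-13659 + 46786)) = 1/(-488 + (1/471)*(-1/149)*33127) = 1/(-488 - 211/447) = 1/(-218347/447) = -447/218347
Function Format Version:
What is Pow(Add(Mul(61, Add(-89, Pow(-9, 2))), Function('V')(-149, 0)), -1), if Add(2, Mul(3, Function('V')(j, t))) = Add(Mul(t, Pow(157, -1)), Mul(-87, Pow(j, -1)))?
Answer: Rational(-447, 218347) ≈ -0.0020472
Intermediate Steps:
Function('V')(j, t) = Add(Rational(-2, 3), Mul(-29, Pow(j, -1)), Mul(Rational(1, 471), t)) (Function('V')(j, t) = Add(Rational(-2, 3), Mul(Rational(1, 3), Add(Mul(t, Pow(157, -1)), Mul(-87, Pow(j, -1))))) = Add(Rational(-2, 3), Mul(Rational(1, 3), Add(Mul(t, Rational(1, 157)), Mul(-87, Pow(j, -1))))) = Add(Rational(-2, 3), Mul(Rational(1, 3), Add(Mul(Rational(1, 157), t), Mul(-87, Pow(j, -1))))) = Add(Rational(-2, 3), Mul(Rational(1, 3), Add(Mul(-87, Pow(j, -1)), Mul(Rational(1, 157), t)))) = Add(Rational(-2, 3), Add(Mul(-29, Pow(j, -1)), Mul(Rational(1, 471), t))) = Add(Rational(-2, 3), Mul(-29, Pow(j, -1)), Mul(Rational(1, 471), t)))
Pow(Add(Mul(61, Add(-89, Pow(-9, 2))), Function('V')(-149, 0)), -1) = Pow(Add(Mul(61, Add(-89, Pow(-9, 2))), Mul(Rational(1, 471), Pow(-149, -1), Add(-13659, Mul(-149, Add(-314, 0))))), -1) = Pow(Add(Mul(61, Add(-89, 81)), Mul(Rational(1, 471), Rational(-1, 149), Add(-13659, Mul(-149, -314)))), -1) = Pow(Add(Mul(61, -8), Mul(Rational(1, 471), Rational(-1, 149), Add(-13659, 46786))), -1) = Pow(Add(-488, Mul(Rational(1, 471), Rational(-1, 149), 33127)), -1) = Pow(Add(-488, Rational(-211, 447)), -1) = Pow(Rational(-218347, 447), -1) = Rational(-447, 218347)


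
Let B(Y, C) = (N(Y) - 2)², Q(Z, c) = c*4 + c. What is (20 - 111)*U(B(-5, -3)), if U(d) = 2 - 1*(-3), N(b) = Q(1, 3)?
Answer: -455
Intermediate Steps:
Q(Z, c) = 5*c (Q(Z, c) = 4*c + c = 5*c)
N(b) = 15 (N(b) = 5*3 = 15)
B(Y, C) = 169 (B(Y, C) = (15 - 2)² = 13² = 169)
U(d) = 5 (U(d) = 2 + 3 = 5)
(20 - 111)*U(B(-5, -3)) = (20 - 111)*5 = -91*5 = -455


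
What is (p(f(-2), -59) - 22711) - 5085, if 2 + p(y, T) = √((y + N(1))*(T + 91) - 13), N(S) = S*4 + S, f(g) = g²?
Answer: -27798 + 5*√11 ≈ -27781.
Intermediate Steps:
N(S) = 5*S (N(S) = 4*S + S = 5*S)
p(y, T) = -2 + √(-13 + (5 + y)*(91 + T)) (p(y, T) = -2 + √((y + 5*1)*(T + 91) - 13) = -2 + √((y + 5)*(91 + T) - 13) = -2 + √((5 + y)*(91 + T) - 13) = -2 + √(-13 + (5 + y)*(91 + T)))
(p(f(-2), -59) - 22711) - 5085 = ((-2 + √(442 + 5*(-59) + 91*(-2)² - 59*(-2)²)) - 22711) - 5085 = ((-2 + √(442 - 295 + 91*4 - 59*4)) - 22711) - 5085 = ((-2 + √(442 - 295 + 364 - 236)) - 22711) - 5085 = ((-2 + √275) - 22711) - 5085 = ((-2 + 5*√11) - 22711) - 5085 = (-22713 + 5*√11) - 5085 = -27798 + 5*√11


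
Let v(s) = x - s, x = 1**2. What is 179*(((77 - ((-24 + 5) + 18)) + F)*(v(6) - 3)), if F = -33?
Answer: -64440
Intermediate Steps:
x = 1
v(s) = 1 - s
179*(((77 - ((-24 + 5) + 18)) + F)*(v(6) - 3)) = 179*(((77 - ((-24 + 5) + 18)) - 33)*((1 - 1*6) - 3)) = 179*(((77 - (-19 + 18)) - 33)*((1 - 6) - 3)) = 179*(((77 - 1*(-1)) - 33)*(-5 - 3)) = 179*(((77 + 1) - 33)*(-8)) = 179*((78 - 33)*(-8)) = 179*(45*(-8)) = 179*(-360) = -64440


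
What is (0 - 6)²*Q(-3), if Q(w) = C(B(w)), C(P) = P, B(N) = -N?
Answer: 108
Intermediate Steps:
Q(w) = -w
(0 - 6)²*Q(-3) = (0 - 6)²*(-1*(-3)) = (-6)²*3 = 36*3 = 108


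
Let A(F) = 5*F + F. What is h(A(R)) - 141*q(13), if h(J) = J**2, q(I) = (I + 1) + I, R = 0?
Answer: -3807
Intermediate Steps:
q(I) = 1 + 2*I (q(I) = (1 + I) + I = 1 + 2*I)
A(F) = 6*F
h(A(R)) - 141*q(13) = (6*0)**2 - 141*(1 + 2*13) = 0**2 - 141*(1 + 26) = 0 - 141*27 = 0 - 3807 = -3807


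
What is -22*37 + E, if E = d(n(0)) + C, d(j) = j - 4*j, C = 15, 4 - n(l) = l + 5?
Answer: -796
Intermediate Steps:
n(l) = -1 - l (n(l) = 4 - (l + 5) = 4 - (5 + l) = 4 + (-5 - l) = -1 - l)
d(j) = -3*j
E = 18 (E = -3*(-1 - 1*0) + 15 = -3*(-1 + 0) + 15 = -3*(-1) + 15 = 3 + 15 = 18)
-22*37 + E = -22*37 + 18 = -814 + 18 = -796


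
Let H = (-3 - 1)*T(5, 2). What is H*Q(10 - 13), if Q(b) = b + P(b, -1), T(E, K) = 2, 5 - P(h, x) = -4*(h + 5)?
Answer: -80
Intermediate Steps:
P(h, x) = 25 + 4*h (P(h, x) = 5 - (-4)*(h + 5) = 5 - (-4)*(5 + h) = 5 - (-20 - 4*h) = 5 + (20 + 4*h) = 25 + 4*h)
Q(b) = 25 + 5*b (Q(b) = b + (25 + 4*b) = 25 + 5*b)
H = -8 (H = (-3 - 1)*2 = -4*2 = -8)
H*Q(10 - 13) = -8*(25 + 5*(10 - 13)) = -8*(25 + 5*(-3)) = -8*(25 - 15) = -8*10 = -80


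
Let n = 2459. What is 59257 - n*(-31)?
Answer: 135486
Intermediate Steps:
59257 - n*(-31) = 59257 - 2459*(-31) = 59257 - 1*(-76229) = 59257 + 76229 = 135486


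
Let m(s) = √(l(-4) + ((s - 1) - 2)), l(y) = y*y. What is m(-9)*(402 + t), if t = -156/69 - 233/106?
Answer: 969205/1219 ≈ 795.08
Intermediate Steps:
l(y) = y²
t = -10871/2438 (t = -156*1/69 - 233*1/106 = -52/23 - 233/106 = -10871/2438 ≈ -4.4590)
m(s) = √(13 + s) (m(s) = √((-4)² + ((s - 1) - 2)) = √(16 + ((-1 + s) - 2)) = √(16 + (-3 + s)) = √(13 + s))
m(-9)*(402 + t) = √(13 - 9)*(402 - 10871/2438) = √4*(969205/2438) = 2*(969205/2438) = 969205/1219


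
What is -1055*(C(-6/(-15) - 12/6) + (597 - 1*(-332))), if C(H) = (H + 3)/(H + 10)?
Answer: -5881625/6 ≈ -9.8027e+5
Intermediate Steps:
C(H) = (3 + H)/(10 + H)
-1055*(C(-6/(-15) - 12/6) + (597 - 1*(-332))) = -1055*((3 + (-6/(-15) - 12/6))/(10 + (-6/(-15) - 12/6)) + (597 - 1*(-332))) = -1055*((3 + (-6*(-1/15) - 12*⅙))/(10 + (-6*(-1/15) - 12*⅙)) + (597 + 332)) = -1055*((3 + (⅖ - 2))/(10 + (⅖ - 2)) + 929) = -1055*((3 - 8/5)/(10 - 8/5) + 929) = -1055*((7/5)/(42/5) + 929) = -1055*((5/42)*(7/5) + 929) = -1055*(⅙ + 929) = -1055*5575/6 = -5881625/6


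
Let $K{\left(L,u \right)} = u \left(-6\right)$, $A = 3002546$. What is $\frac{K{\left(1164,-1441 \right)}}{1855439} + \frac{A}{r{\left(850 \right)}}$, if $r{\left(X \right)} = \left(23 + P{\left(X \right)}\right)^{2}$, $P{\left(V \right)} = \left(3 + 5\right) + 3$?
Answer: $\frac{2785525471235}{1072443742} \approx 2597.4$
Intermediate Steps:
$P{\left(V \right)} = 11$ ($P{\left(V \right)} = 8 + 3 = 11$)
$K{\left(L,u \right)} = - 6 u$
$r{\left(X \right)} = 1156$ ($r{\left(X \right)} = \left(23 + 11\right)^{2} = 34^{2} = 1156$)
$\frac{K{\left(1164,-1441 \right)}}{1855439} + \frac{A}{r{\left(850 \right)}} = \frac{\left(-6\right) \left(-1441\right)}{1855439} + \frac{3002546}{1156} = 8646 \cdot \frac{1}{1855439} + 3002546 \cdot \frac{1}{1156} = \frac{8646}{1855439} + \frac{1501273}{578} = \frac{2785525471235}{1072443742}$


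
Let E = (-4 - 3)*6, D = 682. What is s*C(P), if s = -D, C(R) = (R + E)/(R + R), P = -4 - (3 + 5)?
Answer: -3069/2 ≈ -1534.5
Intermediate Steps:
E = -42 (E = -7*6 = -42)
P = -12 (P = -4 - 1*8 = -4 - 8 = -12)
C(R) = (-42 + R)/(2*R) (C(R) = (R - 42)/(R + R) = (-42 + R)/((2*R)) = (-42 + R)*(1/(2*R)) = (-42 + R)/(2*R))
s = -682 (s = -1*682 = -682)
s*C(P) = -341*(-42 - 12)/(-12) = -341*(-1)*(-54)/12 = -682*9/4 = -3069/2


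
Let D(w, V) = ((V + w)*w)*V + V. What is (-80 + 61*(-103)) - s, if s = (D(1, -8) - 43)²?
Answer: -6388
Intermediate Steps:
D(w, V) = V + V*w*(V + w) (D(w, V) = (w*(V + w))*V + V = V*w*(V + w) + V = V + V*w*(V + w))
s = 25 (s = (-8*(1 + 1² - 8*1) - 43)² = (-8*(1 + 1 - 8) - 43)² = (-8*(-6) - 43)² = (48 - 43)² = 5² = 25)
(-80 + 61*(-103)) - s = (-80 + 61*(-103)) - 1*25 = (-80 - 6283) - 25 = -6363 - 25 = -6388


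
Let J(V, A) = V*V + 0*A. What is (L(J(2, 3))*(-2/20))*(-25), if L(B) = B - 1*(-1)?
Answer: 25/2 ≈ 12.500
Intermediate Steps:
J(V, A) = V² (J(V, A) = V² + 0 = V²)
L(B) = 1 + B (L(B) = B + 1 = 1 + B)
(L(J(2, 3))*(-2/20))*(-25) = ((1 + 2²)*(-2/20))*(-25) = ((1 + 4)*(-2*1/20))*(-25) = (5*(-⅒))*(-25) = -½*(-25) = 25/2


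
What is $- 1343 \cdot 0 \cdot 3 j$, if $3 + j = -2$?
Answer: $0$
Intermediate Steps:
$j = -5$ ($j = -3 - 2 = -5$)
$- 1343 \cdot 0 \cdot 3 j = - 1343 \cdot 0 \cdot 3 \left(-5\right) = - 1343 \cdot 0 \left(-5\right) = \left(-1343\right) 0 = 0$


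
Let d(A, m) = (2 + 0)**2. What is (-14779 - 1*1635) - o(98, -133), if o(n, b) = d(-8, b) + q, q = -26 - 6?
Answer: -16386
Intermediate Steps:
d(A, m) = 4 (d(A, m) = 2**2 = 4)
q = -32
o(n, b) = -28 (o(n, b) = 4 - 32 = -28)
(-14779 - 1*1635) - o(98, -133) = (-14779 - 1*1635) - 1*(-28) = (-14779 - 1635) + 28 = -16414 + 28 = -16386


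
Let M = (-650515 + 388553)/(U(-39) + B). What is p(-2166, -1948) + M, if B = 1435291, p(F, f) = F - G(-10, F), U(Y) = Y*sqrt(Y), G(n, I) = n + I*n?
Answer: -1887029708843267/79233089000 - 392943*I*sqrt(39)/79233089000 ≈ -23816.0 - 3.0971e-5*I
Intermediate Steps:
U(Y) = Y**(3/2)
p(F, f) = 10 + 11*F (p(F, f) = F - (-10)*(1 + F) = F - (-10 - 10*F) = F + (10 + 10*F) = 10 + 11*F)
M = -261962/(1435291 - 39*I*sqrt(39)) (M = (-650515 + 388553)/((-39)**(3/2) + 1435291) = -261962/(-39*I*sqrt(39) + 1435291) = -261962/(1435291 - 39*I*sqrt(39)) ≈ -0.18251 - 3.0971e-5*I)
p(-2166, -1948) + M = (10 + 11*(-2166)) + (-14461219267/79233089000 - 392943*I*sqrt(39)/79233089000) = (10 - 23826) + (-14461219267/79233089000 - 392943*I*sqrt(39)/79233089000) = -23816 + (-14461219267/79233089000 - 392943*I*sqrt(39)/79233089000) = -1887029708843267/79233089000 - 392943*I*sqrt(39)/79233089000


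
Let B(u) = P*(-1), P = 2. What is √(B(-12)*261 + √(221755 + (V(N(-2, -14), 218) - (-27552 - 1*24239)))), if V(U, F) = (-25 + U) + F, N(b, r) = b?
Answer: √(-522 + √273737) ≈ 1.0949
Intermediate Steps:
V(U, F) = -25 + F + U
B(u) = -2 (B(u) = 2*(-1) = -2)
√(B(-12)*261 + √(221755 + (V(N(-2, -14), 218) - (-27552 - 1*24239)))) = √(-2*261 + √(221755 + ((-25 + 218 - 2) - (-27552 - 1*24239)))) = √(-522 + √(221755 + (191 - (-27552 - 24239)))) = √(-522 + √(221755 + (191 - 1*(-51791)))) = √(-522 + √(221755 + (191 + 51791))) = √(-522 + √(221755 + 51982)) = √(-522 + √273737)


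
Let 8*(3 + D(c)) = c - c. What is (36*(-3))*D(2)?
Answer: 324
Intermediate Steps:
D(c) = -3 (D(c) = -3 + (c - c)/8 = -3 + (1/8)*0 = -3 + 0 = -3)
(36*(-3))*D(2) = (36*(-3))*(-3) = -108*(-3) = 324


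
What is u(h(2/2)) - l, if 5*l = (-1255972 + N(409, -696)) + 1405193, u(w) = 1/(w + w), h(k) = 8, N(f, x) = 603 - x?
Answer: -481663/16 ≈ -30104.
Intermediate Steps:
u(w) = 1/(2*w)
l = 30104 (l = ((-1255972 + (603 - 1*(-696))) + 1405193)/5 = ((-1255972 + (603 + 696)) + 1405193)/5 = ((-1255972 + 1299) + 1405193)/5 = (-1254673 + 1405193)/5 = (1/5)*150520 = 30104)
u(h(2/2)) - l = (1/2)/8 - 1*30104 = (1/2)*(1/8) - 30104 = 1/16 - 30104 = -481663/16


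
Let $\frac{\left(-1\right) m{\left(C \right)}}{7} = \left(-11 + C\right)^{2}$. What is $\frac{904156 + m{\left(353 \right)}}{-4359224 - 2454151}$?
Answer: $- \frac{85408}{6813375} \approx -0.012535$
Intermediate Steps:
$m{\left(C \right)} = - 7 \left(-11 + C\right)^{2}$
$\frac{904156 + m{\left(353 \right)}}{-4359224 - 2454151} = \frac{904156 - 7 \left(-11 + 353\right)^{2}}{-4359224 - 2454151} = \frac{904156 - 7 \cdot 342^{2}}{-6813375} = \left(904156 - 818748\right) \left(- \frac{1}{6813375}\right) = 85408 \left(- \frac{1}{6813375}\right) = - \frac{85408}{6813375}$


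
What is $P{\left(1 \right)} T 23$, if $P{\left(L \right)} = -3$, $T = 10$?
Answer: $-690$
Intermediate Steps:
$P{\left(1 \right)} T 23 = \left(-3\right) 10 \cdot 23 = \left(-30\right) 23 = -690$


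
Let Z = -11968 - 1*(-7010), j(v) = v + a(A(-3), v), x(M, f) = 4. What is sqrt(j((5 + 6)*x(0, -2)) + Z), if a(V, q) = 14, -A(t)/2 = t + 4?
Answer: 70*I ≈ 70.0*I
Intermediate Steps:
A(t) = -8 - 2*t (A(t) = -2*(t + 4) = -2*(4 + t) = -8 - 2*t)
j(v) = 14 + v (j(v) = v + 14 = 14 + v)
Z = -4958 (Z = -11968 + 7010 = -4958)
sqrt(j((5 + 6)*x(0, -2)) + Z) = sqrt((14 + (5 + 6)*4) - 4958) = sqrt((14 + 11*4) - 4958) = sqrt((14 + 44) - 4958) = sqrt(58 - 4958) = sqrt(-4900) = 70*I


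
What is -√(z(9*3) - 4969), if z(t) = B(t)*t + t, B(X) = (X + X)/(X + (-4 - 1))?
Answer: -I*√589963/11 ≈ -69.826*I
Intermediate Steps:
B(X) = 2*X/(-5 + X) (B(X) = (2*X)/(X - 5) = (2*X)/(-5 + X) = 2*X/(-5 + X))
z(t) = t + 2*t²/(-5 + t) (z(t) = (2*t/(-5 + t))*t + t = 2*t²/(-5 + t) + t = t + 2*t²/(-5 + t))
-√(z(9*3) - 4969) = -√((9*3)*(-5 + 3*(9*3))/(-5 + 9*3) - 4969) = -√(27*(-5 + 3*27)/(-5 + 27) - 4969) = -√(27*(-5 + 81)/22 - 4969) = -√(27*(1/22)*76 - 4969) = -√(1026/11 - 4969) = -√(-53633/11) = -I*√589963/11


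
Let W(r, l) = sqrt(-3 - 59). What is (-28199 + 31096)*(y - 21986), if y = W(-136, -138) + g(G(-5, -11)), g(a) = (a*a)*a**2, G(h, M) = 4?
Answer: -62951810 + 2897*I*sqrt(62) ≈ -6.2952e+7 + 22811.0*I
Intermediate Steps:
W(r, l) = I*sqrt(62) (W(r, l) = sqrt(-62) = I*sqrt(62))
g(a) = a**4 (g(a) = a**2*a**2 = a**4)
y = 256 + I*sqrt(62) (y = I*sqrt(62) + 4**4 = I*sqrt(62) + 256 = 256 + I*sqrt(62) ≈ 256.0 + 7.874*I)
(-28199 + 31096)*(y - 21986) = (-28199 + 31096)*((256 + I*sqrt(62)) - 21986) = 2897*(-21730 + I*sqrt(62)) = -62951810 + 2897*I*sqrt(62)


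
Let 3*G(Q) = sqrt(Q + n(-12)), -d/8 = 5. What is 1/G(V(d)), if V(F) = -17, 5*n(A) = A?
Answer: -3*I*sqrt(485)/97 ≈ -0.68112*I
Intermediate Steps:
d = -40 (d = -8*5 = -40)
n(A) = A/5
G(Q) = sqrt(-12/5 + Q)/3 (G(Q) = sqrt(Q + (1/5)*(-12))/3 = sqrt(Q - 12/5)/3 = sqrt(-12/5 + Q)/3)
1/G(V(d)) = 1/(sqrt(-60 + 25*(-17))/15) = 1/(sqrt(-60 - 425)/15) = 1/(sqrt(-485)/15) = 1/((I*sqrt(485))/15) = 1/(I*sqrt(485)/15) = -3*I*sqrt(485)/97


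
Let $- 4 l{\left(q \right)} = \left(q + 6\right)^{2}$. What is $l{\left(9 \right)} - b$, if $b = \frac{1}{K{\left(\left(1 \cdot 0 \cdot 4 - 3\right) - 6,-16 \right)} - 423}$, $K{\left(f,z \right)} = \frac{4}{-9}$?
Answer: $- \frac{857439}{15244} \approx -56.248$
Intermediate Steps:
$K{\left(f,z \right)} = - \frac{4}{9}$ ($K{\left(f,z \right)} = 4 \left(- \frac{1}{9}\right) = - \frac{4}{9}$)
$l{\left(q \right)} = - \frac{\left(6 + q\right)^{2}}{4}$ ($l{\left(q \right)} = - \frac{\left(q + 6\right)^{2}}{4} = - \frac{\left(6 + q\right)^{2}}{4}$)
$b = - \frac{9}{3811}$ ($b = \frac{1}{- \frac{4}{9} - 423} = \frac{1}{- \frac{3811}{9}} = - \frac{9}{3811} \approx -0.0023616$)
$l{\left(9 \right)} - b = - \frac{\left(6 + 9\right)^{2}}{4} - - \frac{9}{3811} = - \frac{15^{2}}{4} + \frac{9}{3811} = \left(- \frac{1}{4}\right) 225 + \frac{9}{3811} = - \frac{225}{4} + \frac{9}{3811} = - \frac{857439}{15244}$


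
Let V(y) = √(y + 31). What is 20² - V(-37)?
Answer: 400 - I*√6 ≈ 400.0 - 2.4495*I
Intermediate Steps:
V(y) = √(31 + y)
20² - V(-37) = 20² - √(31 - 37) = 400 - √(-6) = 400 - I*√6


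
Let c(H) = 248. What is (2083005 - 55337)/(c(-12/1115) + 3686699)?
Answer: 2027668/3686947 ≈ 0.54996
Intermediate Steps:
(2083005 - 55337)/(c(-12/1115) + 3686699) = (2083005 - 55337)/(248 + 3686699) = 2027668/3686947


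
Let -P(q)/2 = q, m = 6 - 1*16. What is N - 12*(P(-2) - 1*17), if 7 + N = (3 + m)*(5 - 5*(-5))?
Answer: -61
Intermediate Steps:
m = -10 (m = 6 - 16 = -10)
P(q) = -2*q
N = -217 (N = -7 + (3 - 10)*(5 - 5*(-5)) = -7 - 7*(5 + 25) = -7 - 7*30 = -7 - 210 = -217)
N - 12*(P(-2) - 1*17) = -217 - 12*(-2*(-2) - 1*17) = -217 - 12*(4 - 17) = -217 - 12*(-13) = -217 - 1*(-156) = -217 + 156 = -61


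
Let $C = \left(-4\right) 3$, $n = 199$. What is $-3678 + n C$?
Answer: $-6066$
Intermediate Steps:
$C = -12$
$-3678 + n C = -3678 + 199 \left(-12\right) = -3678 - 2388 = -6066$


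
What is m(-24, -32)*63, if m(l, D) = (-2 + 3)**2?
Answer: 63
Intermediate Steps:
m(l, D) = 1 (m(l, D) = 1**2 = 1)
m(-24, -32)*63 = 1*63 = 63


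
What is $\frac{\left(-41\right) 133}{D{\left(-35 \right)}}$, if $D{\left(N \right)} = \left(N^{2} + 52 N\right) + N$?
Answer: $\frac{779}{90} \approx 8.6555$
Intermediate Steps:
$D{\left(N \right)} = N^{2} + 53 N$
$\frac{\left(-41\right) 133}{D{\left(-35 \right)}} = \frac{\left(-41\right) 133}{\left(-35\right) \left(53 - 35\right)} = - \frac{5453}{\left(-35\right) 18} = - \frac{5453}{-630} = \left(-5453\right) \left(- \frac{1}{630}\right) = \frac{779}{90}$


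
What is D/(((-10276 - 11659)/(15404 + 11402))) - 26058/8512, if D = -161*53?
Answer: 973212913973/93355360 ≈ 10425.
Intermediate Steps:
D = -8533
D/(((-10276 - 11659)/(15404 + 11402))) - 26058/8512 = -8533*(15404 + 11402)/(-10276 - 11659) - 26058/8512 = -8533/((-21935/26806)) - 26058*1/8512 = -8533/((-21935*1/26806)) - 13029/4256 = -8533/(-21935/26806) - 13029/4256 = -8533*(-26806/21935) - 13029/4256 = 228735598/21935 - 13029/4256 = 973212913973/93355360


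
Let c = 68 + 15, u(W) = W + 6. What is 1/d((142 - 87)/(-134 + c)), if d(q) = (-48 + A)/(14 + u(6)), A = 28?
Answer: -13/10 ≈ -1.3000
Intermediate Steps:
u(W) = 6 + W
c = 83
d(q) = -10/13 (d(q) = (-48 + 28)/(14 + (6 + 6)) = -20/(14 + 12) = -20/26 = -20*1/26 = -10/13)
1/d((142 - 87)/(-134 + c)) = 1/(-10/13) = -13/10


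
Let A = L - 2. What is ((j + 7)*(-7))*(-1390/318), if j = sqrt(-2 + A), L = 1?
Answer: 34055/159 + 4865*I*sqrt(3)/159 ≈ 214.18 + 52.996*I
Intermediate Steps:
A = -1 (A = 1 - 2 = -1)
j = I*sqrt(3) (j = sqrt(-2 - 1) = sqrt(-3) = I*sqrt(3) ≈ 1.732*I)
((j + 7)*(-7))*(-1390/318) = ((I*sqrt(3) + 7)*(-7))*(-1390/318) = ((7 + I*sqrt(3))*(-7))*(-1390*1/318) = (-49 - 7*I*sqrt(3))*(-695/159) = 34055/159 + 4865*I*sqrt(3)/159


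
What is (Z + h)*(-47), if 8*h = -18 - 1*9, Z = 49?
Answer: -17155/8 ≈ -2144.4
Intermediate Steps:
h = -27/8 (h = (-18 - 1*9)/8 = (-18 - 9)/8 = (⅛)*(-27) = -27/8 ≈ -3.3750)
(Z + h)*(-47) = (49 - 27/8)*(-47) = (365/8)*(-47) = -17155/8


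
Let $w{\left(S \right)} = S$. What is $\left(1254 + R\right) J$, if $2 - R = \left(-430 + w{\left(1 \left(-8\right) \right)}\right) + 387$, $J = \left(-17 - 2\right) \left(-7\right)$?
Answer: $173831$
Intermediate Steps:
$J = 133$ ($J = \left(-19\right) \left(-7\right) = 133$)
$R = 53$ ($R = 2 - \left(\left(-430 + 1 \left(-8\right)\right) + 387\right) = 2 - \left(\left(-430 - 8\right) + 387\right) = 2 - \left(-438 + 387\right) = 2 - -51 = 2 + 51 = 53$)
$\left(1254 + R\right) J = \left(1254 + 53\right) 133 = 1307 \cdot 133 = 173831$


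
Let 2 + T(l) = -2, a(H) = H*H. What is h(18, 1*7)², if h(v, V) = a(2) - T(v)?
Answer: 64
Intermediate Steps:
a(H) = H²
T(l) = -4 (T(l) = -2 - 2 = -4)
h(v, V) = 8 (h(v, V) = 2² - 1*(-4) = 4 + 4 = 8)
h(18, 1*7)² = 8² = 64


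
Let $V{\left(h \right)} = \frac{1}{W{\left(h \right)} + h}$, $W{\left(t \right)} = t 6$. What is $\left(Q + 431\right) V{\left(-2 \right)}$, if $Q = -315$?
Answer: $- \frac{58}{7} \approx -8.2857$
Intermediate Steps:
$W{\left(t \right)} = 6 t$
$V{\left(h \right)} = \frac{1}{7 h}$ ($V{\left(h \right)} = \frac{1}{6 h + h} = \frac{1}{7 h}$)
$\left(Q + 431\right) V{\left(-2 \right)} = \left(-315 + 431\right) \frac{1}{7 \left(-2\right)} = 116 \cdot \frac{1}{7} \left(- \frac{1}{2}\right) = 116 \left(- \frac{1}{14}\right) = - \frac{58}{7}$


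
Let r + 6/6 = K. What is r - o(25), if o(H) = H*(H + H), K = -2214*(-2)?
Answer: 3177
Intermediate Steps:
K = 4428
r = 4427 (r = -1 + 4428 = 4427)
o(H) = 2*H² (o(H) = H*(2*H) = 2*H²)
r - o(25) = 4427 - 2*25² = 4427 - 2*625 = 4427 - 1*1250 = 4427 - 1250 = 3177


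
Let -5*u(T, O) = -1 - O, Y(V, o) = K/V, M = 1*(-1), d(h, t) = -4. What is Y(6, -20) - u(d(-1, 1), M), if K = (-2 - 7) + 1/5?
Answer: -22/15 ≈ -1.4667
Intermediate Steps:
K = -44/5 (K = -9 + ⅕ = -44/5 ≈ -8.8000)
M = -1
Y(V, o) = -44/(5*V)
u(T, O) = ⅕ + O/5 (u(T, O) = -(-1 - O)/5 = ⅕ + O/5)
Y(6, -20) - u(d(-1, 1), M) = -44/5/6 - (⅕ + (⅕)*(-1)) = -44/5*⅙ - (⅕ - ⅕) = -22/15 - 1*0 = -22/15 + 0 = -22/15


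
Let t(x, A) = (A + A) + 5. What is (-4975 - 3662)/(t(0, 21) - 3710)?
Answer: 2879/1221 ≈ 2.3579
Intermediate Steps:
t(x, A) = 5 + 2*A (t(x, A) = 2*A + 5 = 5 + 2*A)
(-4975 - 3662)/(t(0, 21) - 3710) = (-4975 - 3662)/((5 + 2*21) - 3710) = -8637/((5 + 42) - 3710) = -8637/(47 - 3710) = -8637/(-3663) = -8637*(-1/3663) = 2879/1221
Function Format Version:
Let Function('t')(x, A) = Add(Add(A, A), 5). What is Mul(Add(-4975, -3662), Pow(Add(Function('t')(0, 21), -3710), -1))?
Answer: Rational(2879, 1221) ≈ 2.3579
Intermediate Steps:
Function('t')(x, A) = Add(5, Mul(2, A)) (Function('t')(x, A) = Add(Mul(2, A), 5) = Add(5, Mul(2, A)))
Mul(Add(-4975, -3662), Pow(Add(Function('t')(0, 21), -3710), -1)) = Mul(Add(-4975, -3662), Pow(Add(Add(5, Mul(2, 21)), -3710), -1)) = Mul(-8637, Pow(Add(Add(5, 42), -3710), -1)) = Mul(-8637, Pow(Add(47, -3710), -1)) = Mul(-8637, Pow(-3663, -1)) = Mul(-8637, Rational(-1, 3663)) = Rational(2879, 1221)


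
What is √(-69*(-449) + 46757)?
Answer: √77738 ≈ 278.82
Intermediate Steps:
√(-69*(-449) + 46757) = √(30981 + 46757) = √77738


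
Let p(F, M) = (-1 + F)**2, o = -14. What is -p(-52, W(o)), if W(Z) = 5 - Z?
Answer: -2809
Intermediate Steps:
-p(-52, W(o)) = -(-1 - 52)**2 = -1*(-53)**2 = -1*2809 = -2809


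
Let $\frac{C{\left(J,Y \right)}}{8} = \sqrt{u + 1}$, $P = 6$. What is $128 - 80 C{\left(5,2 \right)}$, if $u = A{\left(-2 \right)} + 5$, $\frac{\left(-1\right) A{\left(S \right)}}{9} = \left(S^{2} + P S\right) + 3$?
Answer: $128 - 640 \sqrt{51} \approx -4442.5$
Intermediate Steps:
$A{\left(S \right)} = -27 - 54 S - 9 S^{2}$ ($A{\left(S \right)} = - 9 \left(\left(S^{2} + 6 S\right) + 3\right) = - 9 \left(3 + S^{2} + 6 S\right) = -27 - 54 S - 9 S^{2}$)
$u = 50$ ($u = \left(-27 - -108 - 9 \left(-2\right)^{2}\right) + 5 = \left(-27 + 108 - 36\right) + 5 = 45 + 5 = 50$)
$C{\left(J,Y \right)} = 8 \sqrt{51}$ ($C{\left(J,Y \right)} = 8 \sqrt{50 + 1} = 8 \sqrt{51}$)
$128 - 80 C{\left(5,2 \right)} = 128 - 80 \cdot 8 \sqrt{51} = 128 - 640 \sqrt{51}$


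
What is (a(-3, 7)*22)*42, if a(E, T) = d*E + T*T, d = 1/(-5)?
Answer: 229152/5 ≈ 45830.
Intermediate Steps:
d = -⅕ ≈ -0.20000
a(E, T) = T² - E/5 (a(E, T) = -E/5 + T*T = -E/5 + T² = T² - E/5)
(a(-3, 7)*22)*42 = ((7² - ⅕*(-3))*22)*42 = ((49 + ⅗)*22)*42 = ((248/5)*22)*42 = (5456/5)*42 = 229152/5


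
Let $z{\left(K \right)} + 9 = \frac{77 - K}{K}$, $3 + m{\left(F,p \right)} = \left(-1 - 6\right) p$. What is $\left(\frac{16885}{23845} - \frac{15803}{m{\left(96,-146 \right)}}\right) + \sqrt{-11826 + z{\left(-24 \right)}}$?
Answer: $- \frac{71923344}{4859611} + \frac{i \sqrt{1704846}}{12} \approx -14.8 + 108.81 i$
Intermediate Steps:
$m{\left(F,p \right)} = -3 - 7 p$ ($m{\left(F,p \right)} = -3 + \left(-1 - 6\right) p = -3 - 7 p$)
$z{\left(K \right)} = -9 + \frac{77 - K}{K}$
$\left(\frac{16885}{23845} - \frac{15803}{m{\left(96,-146 \right)}}\right) + \sqrt{-11826 + z{\left(-24 \right)}} = \left(\frac{16885}{23845} - \frac{15803}{-3 - -1022}\right) + \sqrt{-11826 - \left(10 - \frac{77}{-24}\right)} = \left(16885 \cdot \frac{1}{23845} - \frac{15803}{-3 + 1022}\right) + \sqrt{-11826 + \left(-10 + 77 \left(- \frac{1}{24}\right)\right)} = \left(\frac{3377}{4769} - \frac{15803}{1019}\right) + \sqrt{-11826 - \frac{317}{24}} = \left(\frac{3377}{4769} - \frac{15803}{1019}\right) + \sqrt{- \frac{284141}{24}} = - \frac{71923344}{4859611} + \frac{i \sqrt{1704846}}{12}$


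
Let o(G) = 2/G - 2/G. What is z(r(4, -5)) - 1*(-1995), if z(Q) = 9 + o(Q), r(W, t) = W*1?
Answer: 2004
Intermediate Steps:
r(W, t) = W
o(G) = 0
z(Q) = 9 (z(Q) = 9 + 0 = 9)
z(r(4, -5)) - 1*(-1995) = 9 - 1*(-1995) = 9 + 1995 = 2004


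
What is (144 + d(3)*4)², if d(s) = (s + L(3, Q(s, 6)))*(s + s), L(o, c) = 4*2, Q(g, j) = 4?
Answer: 166464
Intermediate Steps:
L(o, c) = 8
d(s) = 2*s*(8 + s) (d(s) = (s + 8)*(s + s) = (8 + s)*(2*s) = 2*s*(8 + s))
(144 + d(3)*4)² = (144 + (2*3*(8 + 3))*4)² = (144 + (2*3*11)*4)² = (144 + 66*4)² = (144 + 264)² = 408² = 166464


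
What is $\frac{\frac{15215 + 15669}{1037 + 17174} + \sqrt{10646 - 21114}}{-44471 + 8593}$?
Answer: $- \frac{15442}{326687129} - \frac{i \sqrt{2617}}{17939} \approx -4.7268 \cdot 10^{-5} - 0.0028517 i$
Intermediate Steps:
$\frac{\frac{15215 + 15669}{1037 + 17174} + \sqrt{10646 - 21114}}{-44471 + 8593} = \frac{\frac{30884}{18211} + \sqrt{-10468}}{-35878} = \left(30884 \cdot \frac{1}{18211} + 2 i \sqrt{2617}\right) \left(- \frac{1}{35878}\right) = \left(\frac{30884}{18211} + 2 i \sqrt{2617}\right) \left(- \frac{1}{35878}\right) = - \frac{15442}{326687129} - \frac{i \sqrt{2617}}{17939}$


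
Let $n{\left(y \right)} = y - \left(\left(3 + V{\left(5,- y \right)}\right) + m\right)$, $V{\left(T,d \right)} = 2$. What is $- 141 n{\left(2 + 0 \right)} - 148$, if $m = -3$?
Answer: $-148$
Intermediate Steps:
$n{\left(y \right)} = -2 + y$ ($n{\left(y \right)} = y - \left(\left(3 + 2\right) - 3\right) = y - \left(5 - 3\right) = y - 2 = -2 + y$)
$- 141 n{\left(2 + 0 \right)} - 148 = - 141 \left(-2 + \left(2 + 0\right)\right) - 148 = - 141 \left(-2 + 2\right) - 148 = \left(-141\right) 0 - 148 = 0 - 148 = -148$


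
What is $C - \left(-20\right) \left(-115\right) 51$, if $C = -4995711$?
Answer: $-5113011$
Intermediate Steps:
$C - \left(-20\right) \left(-115\right) 51 = -4995711 - \left(-20\right) \left(-115\right) 51 = -4995711 - 2300 \cdot 51 = -4995711 - 117300 = -5113011$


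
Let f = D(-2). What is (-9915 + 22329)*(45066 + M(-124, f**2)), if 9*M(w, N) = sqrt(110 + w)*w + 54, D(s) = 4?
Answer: 559523808 - 513112*I*sqrt(14)/3 ≈ 5.5952e+8 - 6.3996e+5*I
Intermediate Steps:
f = 4
M(w, N) = 6 + w*sqrt(110 + w)/9 (M(w, N) = (sqrt(110 + w)*w + 54)/9 = (w*sqrt(110 + w) + 54)/9 = (54 + w*sqrt(110 + w))/9 = 6 + w*sqrt(110 + w)/9)
(-9915 + 22329)*(45066 + M(-124, f**2)) = (-9915 + 22329)*(45066 + (6 + (1/9)*(-124)*sqrt(110 - 124))) = 12414*(45066 + (6 + (1/9)*(-124)*sqrt(-14))) = 12414*(45066 + (6 + (1/9)*(-124)*(I*sqrt(14)))) = 12414*(45066 + (6 - 124*I*sqrt(14)/9)) = 12414*(45072 - 124*I*sqrt(14)/9) = 559523808 - 513112*I*sqrt(14)/3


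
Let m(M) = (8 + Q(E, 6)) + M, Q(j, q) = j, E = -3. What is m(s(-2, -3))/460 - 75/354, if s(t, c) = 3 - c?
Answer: -5101/27140 ≈ -0.18795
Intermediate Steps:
m(M) = 5 + M (m(M) = (8 - 3) + M = 5 + M)
m(s(-2, -3))/460 - 75/354 = (5 + (3 - 1*(-3)))/460 - 75/354 = (5 + (3 + 3))*(1/460) - 75*1/354 = (5 + 6)*(1/460) - 25/118 = 11*(1/460) - 25/118 = 11/460 - 25/118 = -5101/27140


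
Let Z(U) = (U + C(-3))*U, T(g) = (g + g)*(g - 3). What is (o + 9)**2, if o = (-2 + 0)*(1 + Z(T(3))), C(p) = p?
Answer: 49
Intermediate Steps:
T(g) = 2*g*(-3 + g) (T(g) = (2*g)*(-3 + g) = 2*g*(-3 + g))
Z(U) = U*(-3 + U) (Z(U) = (U - 3)*U = (-3 + U)*U = U*(-3 + U))
o = -2 (o = (-2 + 0)*(1 + (2*3*(-3 + 3))*(-3 + 2*3*(-3 + 3))) = -2*(1 + (2*3*0)*(-3 + 2*3*0)) = -2*(1 + 0*(-3 + 0)) = -2*(1 + 0*(-3)) = -2*(1 + 0) = -2*1 = -2)
(o + 9)**2 = (-2 + 9)**2 = 7**2 = 49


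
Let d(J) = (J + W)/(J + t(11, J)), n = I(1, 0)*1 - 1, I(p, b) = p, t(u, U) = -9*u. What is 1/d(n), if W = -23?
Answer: 99/23 ≈ 4.3043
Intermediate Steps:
n = 0 (n = 1*1 - 1 = 1 - 1 = 0)
d(J) = (-23 + J)/(-99 + J) (d(J) = (J - 23)/(J - 9*11) = (-23 + J)/(J - 99) = (-23 + J)/(-99 + J))
1/d(n) = 1/((-23 + 0)/(-99 + 0)) = 1/(-23/(-99)) = 1/(-1/99*(-23)) = 1/(23/99) = 99/23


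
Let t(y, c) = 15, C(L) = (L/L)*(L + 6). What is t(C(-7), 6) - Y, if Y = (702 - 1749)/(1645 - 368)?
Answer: 20202/1277 ≈ 15.820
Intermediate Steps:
C(L) = 6 + L (C(L) = 1*(6 + L) = 6 + L)
Y = -1047/1277 ≈ -0.81989
t(C(-7), 6) - Y = 15 - 1*(-1047/1277) = 15 + 1047/1277 = 20202/1277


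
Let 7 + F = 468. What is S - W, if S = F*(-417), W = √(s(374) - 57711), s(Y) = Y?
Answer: -192237 - I*√57337 ≈ -1.9224e+5 - 239.45*I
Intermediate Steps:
F = 461 (F = -7 + 468 = 461)
W = I*√57337 (W = √(374 - 57711) = √(-57337) = I*√57337 ≈ 239.45*I)
S = -192237 (S = 461*(-417) = -192237)
S - W = -192237 - I*√57337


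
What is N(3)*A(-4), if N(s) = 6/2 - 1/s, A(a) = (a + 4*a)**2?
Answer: 3200/3 ≈ 1066.7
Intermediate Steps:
A(a) = 25*a**2 (A(a) = (5*a)**2 = 25*a**2)
N(s) = 3 - 1/s (N(s) = 6*(1/2) - 1/s = 3 - 1/s)
N(3)*A(-4) = (3 - 1/3)*(25*(-4)**2) = (3 - 1*1/3)*(25*16) = (3 - 1/3)*400 = (8/3)*400 = 3200/3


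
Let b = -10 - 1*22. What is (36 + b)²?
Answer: 16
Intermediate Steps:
b = -32 (b = -10 - 22 = -32)
(36 + b)² = (36 - 32)² = 4² = 16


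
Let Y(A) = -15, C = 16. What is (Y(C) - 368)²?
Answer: 146689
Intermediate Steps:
(Y(C) - 368)² = (-15 - 368)² = (-383)² = 146689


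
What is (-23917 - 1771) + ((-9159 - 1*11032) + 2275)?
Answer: -43604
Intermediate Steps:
(-23917 - 1771) + ((-9159 - 1*11032) + 2275) = -25688 + ((-9159 - 11032) + 2275) = -25688 + (-20191 + 2275) = -25688 - 17916 = -43604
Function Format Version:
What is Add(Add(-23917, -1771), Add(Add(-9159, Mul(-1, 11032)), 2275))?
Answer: -43604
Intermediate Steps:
Add(Add(-23917, -1771), Add(Add(-9159, Mul(-1, 11032)), 2275)) = Add(-25688, Add(Add(-9159, -11032), 2275)) = Add(-25688, Add(-20191, 2275)) = Add(-25688, -17916) = -43604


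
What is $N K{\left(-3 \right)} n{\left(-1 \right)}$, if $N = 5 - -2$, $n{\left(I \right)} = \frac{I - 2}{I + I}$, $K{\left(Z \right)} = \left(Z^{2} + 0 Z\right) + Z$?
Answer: $63$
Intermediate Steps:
$K{\left(Z \right)} = Z + Z^{2}$ ($K{\left(Z \right)} = \left(Z^{2} + 0\right) + Z = Z^{2} + Z = Z + Z^{2}$)
$n{\left(I \right)} = \frac{-2 + I}{2 I}$
$N = 7$ ($N = 5 + 2 = 7$)
$N K{\left(-3 \right)} n{\left(-1 \right)} = 7 \left(- 3 \left(1 - 3\right)\right) \frac{-2 - 1}{2 \left(-1\right)} = 7 \left(\left(-3\right) \left(-2\right)\right) \frac{1}{2} \left(-1\right) \left(-3\right) = 7 \cdot 6 \cdot \frac{3}{2} = 42 \cdot \frac{3}{2} = 63$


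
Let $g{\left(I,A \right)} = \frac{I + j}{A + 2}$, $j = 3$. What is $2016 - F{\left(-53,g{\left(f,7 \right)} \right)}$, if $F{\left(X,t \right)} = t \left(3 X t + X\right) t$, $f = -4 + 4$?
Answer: $\frac{18250}{9} \approx 2027.8$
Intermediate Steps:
$f = 0$
$g{\left(I,A \right)} = \frac{3 + I}{2 + A}$ ($g{\left(I,A \right)} = \frac{I + 3}{A + 2} = \frac{3 + I}{2 + A}$)
$F{\left(X,t \right)} = t^{2} \left(X + 3 X t\right)$ ($F{\left(X,t \right)} = t \left(3 X t + X\right) t = t \left(X + 3 X t\right) t = t^{2} \left(X + 3 X t\right)$)
$2016 - F{\left(-53,g{\left(f,7 \right)} \right)} = 2016 - - 53 \left(\frac{3 + 0}{2 + 7}\right)^{2} \left(1 + 3 \frac{3 + 0}{2 + 7}\right) = 2016 - - 53 \left(\frac{1}{9} \cdot 3\right)^{2} \left(1 + 3 \cdot \frac{1}{9} \cdot 3\right) = 2016 - - \frac{53 \left(1 + 3 \cdot \frac{1}{3}\right)}{9} = 2016 - \left(-53\right) \frac{1}{9} \left(1 + 1\right) = 2016 - \left(-53\right) \frac{1}{9} \cdot 2 = 2016 - - \frac{106}{9} = 2016 + \frac{106}{9} = \frac{18250}{9}$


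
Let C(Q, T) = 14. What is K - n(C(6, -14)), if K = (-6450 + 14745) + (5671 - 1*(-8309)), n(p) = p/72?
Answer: 801893/36 ≈ 22275.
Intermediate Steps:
n(p) = p/72 (n(p) = p*(1/72) = p/72)
K = 22275 (K = 8295 + (5671 + 8309) = 8295 + 13980 = 22275)
K - n(C(6, -14)) = 22275 - 14/72 = 22275 - 1*7/36 = 22275 - 7/36 = 801893/36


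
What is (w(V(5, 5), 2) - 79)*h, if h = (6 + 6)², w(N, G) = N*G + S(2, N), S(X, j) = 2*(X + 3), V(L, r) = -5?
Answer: -11376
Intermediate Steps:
S(X, j) = 6 + 2*X (S(X, j) = 2*(3 + X) = 6 + 2*X)
w(N, G) = 10 + G*N (w(N, G) = N*G + (6 + 2*2) = G*N + (6 + 4) = G*N + 10 = 10 + G*N)
h = 144 (h = 12² = 144)
(w(V(5, 5), 2) - 79)*h = ((10 + 2*(-5)) - 79)*144 = ((10 - 10) - 79)*144 = (0 - 79)*144 = -79*144 = -11376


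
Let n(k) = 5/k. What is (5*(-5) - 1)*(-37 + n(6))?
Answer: 2821/3 ≈ 940.33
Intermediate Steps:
(5*(-5) - 1)*(-37 + n(6)) = (5*(-5) - 1)*(-37 + 5/6) = (-25 - 1)*(-37 + 5*(1/6)) = -26*(-37 + 5/6) = -26*(-217/6) = 2821/3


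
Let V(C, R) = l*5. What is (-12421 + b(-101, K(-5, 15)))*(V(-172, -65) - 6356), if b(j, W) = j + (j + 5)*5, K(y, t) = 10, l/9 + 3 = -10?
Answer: 90246882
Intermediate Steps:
l = -117 (l = -27 + 9*(-10) = -27 - 90 = -117)
b(j, W) = 25 + 6*j (b(j, W) = j + (5 + j)*5 = j + (25 + 5*j) = 25 + 6*j)
V(C, R) = -585 (V(C, R) = -117*5 = -585)
(-12421 + b(-101, K(-5, 15)))*(V(-172, -65) - 6356) = (-12421 + (25 + 6*(-101)))*(-585 - 6356) = (-12421 + (25 - 606))*(-6941) = (-12421 - 581)*(-6941) = -13002*(-6941) = 90246882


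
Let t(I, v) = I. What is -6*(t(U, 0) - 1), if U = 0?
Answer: 6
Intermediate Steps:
-6*(t(U, 0) - 1) = -6*(0 - 1) = -6*(-1) = 6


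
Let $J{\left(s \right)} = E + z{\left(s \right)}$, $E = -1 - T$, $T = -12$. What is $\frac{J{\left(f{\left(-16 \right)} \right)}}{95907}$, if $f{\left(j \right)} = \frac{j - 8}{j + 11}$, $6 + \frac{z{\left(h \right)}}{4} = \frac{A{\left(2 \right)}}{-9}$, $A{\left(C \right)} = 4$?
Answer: $- \frac{19}{123309} \approx -0.00015408$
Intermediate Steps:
$z{\left(h \right)} = - \frac{232}{9}$ ($z{\left(h \right)} = -24 + 4 \frac{4}{-9} = -24 + 4 \cdot 4 \left(- \frac{1}{9}\right) = -24 + 4 \left(- \frac{4}{9}\right) = -24 - \frac{16}{9} = - \frac{232}{9}$)
$E = 11$ ($E = -1 - -12 = -1 + 12 = 11$)
$f{\left(j \right)} = \frac{-8 + j}{11 + j}$
$J{\left(s \right)} = - \frac{133}{9}$ ($J{\left(s \right)} = 11 - \frac{232}{9} = - \frac{133}{9}$)
$\frac{J{\left(f{\left(-16 \right)} \right)}}{95907} = - \frac{133}{9 \cdot 95907} = \left(- \frac{133}{9}\right) \frac{1}{95907} = - \frac{19}{123309}$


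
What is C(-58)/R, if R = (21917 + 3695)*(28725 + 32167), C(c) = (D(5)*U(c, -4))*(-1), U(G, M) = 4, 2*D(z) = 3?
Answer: -3/779782952 ≈ -3.8472e-9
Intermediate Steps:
D(z) = 3/2 (D(z) = (½)*3 = 3/2)
C(c) = -6 (C(c) = ((3/2)*4)*(-1) = 6*(-1) = -6)
R = 1559565904 (R = 25612*60892 = 1559565904)
C(-58)/R = -6/1559565904 = -6*1/1559565904 = -3/779782952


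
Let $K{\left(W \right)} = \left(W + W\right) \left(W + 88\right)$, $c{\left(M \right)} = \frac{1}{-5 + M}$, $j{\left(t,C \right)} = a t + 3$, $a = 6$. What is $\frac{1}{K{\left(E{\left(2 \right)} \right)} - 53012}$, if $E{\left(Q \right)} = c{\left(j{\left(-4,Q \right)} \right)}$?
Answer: $- \frac{338}{17920343} \approx -1.8861 \cdot 10^{-5}$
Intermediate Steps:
$j{\left(t,C \right)} = 3 + 6 t$ ($j{\left(t,C \right)} = 6 t + 3 = 3 + 6 t$)
$E{\left(Q \right)} = - \frac{1}{26}$ ($E{\left(Q \right)} = \frac{1}{-5 + \left(3 + 6 \left(-4\right)\right)} = \frac{1}{-5 + \left(3 - 24\right)} = \frac{1}{-5 - 21} = \frac{1}{-26} = - \frac{1}{26}$)
$K{\left(W \right)} = 2 W \left(88 + W\right)$
$\frac{1}{K{\left(E{\left(2 \right)} \right)} - 53012} = \frac{1}{2 \left(- \frac{1}{26}\right) \left(88 - \frac{1}{26}\right) - 53012} = \frac{1}{2 \left(- \frac{1}{26}\right) \frac{2287}{26} - 53012} = \frac{1}{- \frac{2287}{338} - 53012} = \frac{1}{- \frac{17920343}{338}} = - \frac{338}{17920343}$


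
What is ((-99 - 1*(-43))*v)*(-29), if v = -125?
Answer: -203000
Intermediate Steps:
((-99 - 1*(-43))*v)*(-29) = ((-99 - 1*(-43))*(-125))*(-29) = ((-99 + 43)*(-125))*(-29) = -56*(-125)*(-29) = 7000*(-29) = -203000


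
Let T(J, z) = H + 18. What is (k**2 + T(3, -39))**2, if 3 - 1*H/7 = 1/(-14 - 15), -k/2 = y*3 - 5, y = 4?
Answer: 46539684/841 ≈ 55339.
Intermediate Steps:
k = -14 (k = -2*(4*3 - 5) = -2*(12 - 5) = -2*7 = -14)
H = 616/29 (H = 21 - 7/(-14 - 15) = 21 - 7/(-29) = 21 - 7*(-1/29) = 21 + 7/29 = 616/29 ≈ 21.241)
T(J, z) = 1138/29 (T(J, z) = 616/29 + 18 = 1138/29)
(k**2 + T(3, -39))**2 = ((-14)**2 + 1138/29)**2 = (196 + 1138/29)**2 = (6822/29)**2 = 46539684/841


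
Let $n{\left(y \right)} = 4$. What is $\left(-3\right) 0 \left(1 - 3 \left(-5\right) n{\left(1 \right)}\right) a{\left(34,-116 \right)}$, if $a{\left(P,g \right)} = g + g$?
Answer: $0$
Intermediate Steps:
$a{\left(P,g \right)} = 2 g$
$\left(-3\right) 0 \left(1 - 3 \left(-5\right) n{\left(1 \right)}\right) a{\left(34,-116 \right)} = \left(-3\right) 0 \left(1 - 3 \left(-5\right) 4\right) 2 \left(-116\right) = 0 \left(1 - \left(-15\right) 4\right) \left(-232\right) = 0 \left(1 - -60\right) \left(-232\right) = 0 \left(1 + 60\right) \left(-232\right) = 0 \cdot 61 \left(-232\right) = 0 \left(-232\right) = 0$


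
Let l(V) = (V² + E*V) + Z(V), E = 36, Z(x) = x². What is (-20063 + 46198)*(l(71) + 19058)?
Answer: 828374960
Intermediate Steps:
l(V) = 2*V² + 36*V (l(V) = (V² + 36*V) + V² = 2*V² + 36*V)
(-20063 + 46198)*(l(71) + 19058) = (-20063 + 46198)*(2*71*(18 + 71) + 19058) = 26135*(2*71*89 + 19058) = 26135*(12638 + 19058) = 26135*31696 = 828374960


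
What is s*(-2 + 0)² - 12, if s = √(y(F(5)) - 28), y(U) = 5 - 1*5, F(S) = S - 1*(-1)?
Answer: -12 + 8*I*√7 ≈ -12.0 + 21.166*I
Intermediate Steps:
F(S) = 1 + S (F(S) = S + 1 = 1 + S)
y(U) = 0 (y(U) = 5 - 5 = 0)
s = 2*I*√7 (s = √(0 - 28) = √(-28) = 2*I*√7 ≈ 5.2915*I)
s*(-2 + 0)² - 12 = (2*I*√7)*(-2 + 0)² - 12 = (2*I*√7)*(-2)² - 12 = (2*I*√7)*4 - 12 = 8*I*√7 - 12 = -12 + 8*I*√7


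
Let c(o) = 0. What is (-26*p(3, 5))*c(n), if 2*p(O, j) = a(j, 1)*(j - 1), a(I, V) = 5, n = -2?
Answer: 0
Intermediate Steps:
p(O, j) = -5/2 + 5*j/2 (p(O, j) = (5*(j - 1))/2 = (5*(-1 + j))/2 = (-5 + 5*j)/2 = -5/2 + 5*j/2)
(-26*p(3, 5))*c(n) = -26*(-5/2 + (5/2)*5)*0 = -26*(-5/2 + 25/2)*0 = -26*10*0 = -260*0 = 0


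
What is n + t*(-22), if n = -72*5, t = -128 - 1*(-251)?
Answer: -3066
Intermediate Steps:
t = 123 (t = -128 + 251 = 123)
n = -360 (n = -12*30 = -360)
n + t*(-22) = -360 + 123*(-22) = -360 - 2706 = -3066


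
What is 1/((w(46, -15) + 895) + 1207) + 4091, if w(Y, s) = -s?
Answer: 8660648/2117 ≈ 4091.0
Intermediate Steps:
1/((w(46, -15) + 895) + 1207) + 4091 = 1/((-1*(-15) + 895) + 1207) + 4091 = 1/((15 + 895) + 1207) + 4091 = 1/(910 + 1207) + 4091 = 1/2117 + 4091 = 8660648/2117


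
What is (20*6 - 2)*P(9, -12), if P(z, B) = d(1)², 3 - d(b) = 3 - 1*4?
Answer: 1888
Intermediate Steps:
d(b) = 4 (d(b) = 3 - (3 - 1*4) = 3 - (3 - 4) = 3 - 1*(-1) = 3 + 1 = 4)
P(z, B) = 16 (P(z, B) = 4² = 16)
(20*6 - 2)*P(9, -12) = (20*6 - 2)*16 = (120 - 2)*16 = 118*16 = 1888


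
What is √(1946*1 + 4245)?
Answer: √6191 ≈ 78.683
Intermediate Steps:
√(1946*1 + 4245) = √(1946 + 4245) = √6191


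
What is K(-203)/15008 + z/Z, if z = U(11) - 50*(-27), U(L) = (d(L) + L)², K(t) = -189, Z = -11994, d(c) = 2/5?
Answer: -14570301/107146400 ≈ -0.13598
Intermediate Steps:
d(c) = ⅖ (d(c) = 2*(⅕) = ⅖)
U(L) = (⅖ + L)²
z = 36999/25 (z = (2 + 5*11)²/25 - 50*(-27) = (2 + 55)²/25 + 1350 = (1/25)*57² + 1350 = (1/25)*3249 + 1350 = 3249/25 + 1350 = 36999/25 ≈ 1480.0)
K(-203)/15008 + z/Z = -189/15008 + (36999/25)/(-11994) = -189*1/15008 + (36999/25)*(-1/11994) = -27/2144 - 12333/99950 = -14570301/107146400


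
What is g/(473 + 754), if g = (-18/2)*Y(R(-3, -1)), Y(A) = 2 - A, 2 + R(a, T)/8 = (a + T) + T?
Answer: -174/409 ≈ -0.42543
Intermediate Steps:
R(a, T) = -16 + 8*a + 16*T (R(a, T) = -16 + 8*((a + T) + T) = -16 + 8*((T + a) + T) = -16 + 8*(a + 2*T) = -16 + (8*a + 16*T) = -16 + 8*a + 16*T)
g = -522 (g = (-18/2)*(2 - (-16 + 8*(-3) + 16*(-1))) = ((½)*(-18))*(2 - (-16 - 24 - 16)) = -9*(2 - 1*(-56)) = -9*(2 + 56) = -9*58 = -522)
g/(473 + 754) = -522/(473 + 754) = -522/1227 = -522*1/1227 = -174/409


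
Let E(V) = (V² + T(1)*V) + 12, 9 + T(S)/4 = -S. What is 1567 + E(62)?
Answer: 2943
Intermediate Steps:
T(S) = -36 - 4*S (T(S) = -36 + 4*(-S) = -36 - 4*S)
E(V) = 12 + V² - 40*V (E(V) = (V² + (-36 - 4*1)*V) + 12 = (V² + (-36 - 4)*V) + 12 = (V² - 40*V) + 12 = 12 + V² - 40*V)
1567 + E(62) = 1567 + (12 + 62² - 40*62) = 1567 + (12 + 3844 - 2480) = 1567 + 1376 = 2943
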